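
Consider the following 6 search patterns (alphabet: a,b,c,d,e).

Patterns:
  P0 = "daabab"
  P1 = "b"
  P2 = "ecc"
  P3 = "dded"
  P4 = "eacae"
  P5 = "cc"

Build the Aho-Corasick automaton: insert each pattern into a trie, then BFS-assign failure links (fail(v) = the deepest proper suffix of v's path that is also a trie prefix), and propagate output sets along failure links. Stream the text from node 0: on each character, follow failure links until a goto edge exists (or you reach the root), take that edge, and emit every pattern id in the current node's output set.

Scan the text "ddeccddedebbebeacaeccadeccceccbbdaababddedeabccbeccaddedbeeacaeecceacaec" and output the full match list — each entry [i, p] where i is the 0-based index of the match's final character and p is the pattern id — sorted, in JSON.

Construct AC machine:
Trie (insert patterns):
  0='ε' goto b→7 c→18 d→1 e→8
  1='d' goto a→2 d→11
  2='da' goto a→3
  3='daa' goto b→4
  4='daab' goto a→5
  5='daaba' goto b→6
  6='daabab' goto ·  ←P0
  7='b' goto ·  ←P1
  8='e' goto a→14 c→9
  9='ec' goto c→10
  10='ecc' goto ·  ←P2
  11='dd' goto e→12
  12='dde' goto d→13
  13='dded' goto ·  ←P3
  14='ea' goto c→15
  15='eac' goto a→16
  16='eaca' goto e→17
  17='eacae' goto ·  ←P4
  18='c' goto c→19
  19='cc' goto ·  ←P5

Failure links (BFS by depth):
  fail(1) 'd': from fail(0)=0 chase 'd': 0 ⇒ 0;  out=∅∪out(0)=∅
  fail(7) 'b': from fail(0)=0 chase 'b': 0 ⇒ 0;  out={1}∪out(0)={1}
  fail(8) 'e': from fail(0)=0 chase 'e': 0 ⇒ 0;  out=∅∪out(0)=∅
  fail(18) 'c': from fail(0)=0 chase 'c': 0 ⇒ 0;  out=∅∪out(0)=∅
  fail(2) 'da': from fail(1)=0 chase 'a': 0 ⇒ 0;  out=∅∪out(0)=∅
  fail(9) 'ec': from fail(8)=0 chase 'c': 0 ⇒ 18;  out=∅∪out(18)=∅
  fail(11) 'dd': from fail(1)=0 chase 'd': 0 ⇒ 1;  out=∅∪out(1)=∅
  fail(14) 'ea': from fail(8)=0 chase 'a': 0 ⇒ 0;  out=∅∪out(0)=∅
  fail(19) 'cc': from fail(18)=0 chase 'c': 0 ⇒ 18;  out={5}∪out(18)={5}
  fail(3) 'daa': from fail(2)=0 chase 'a': 0 ⇒ 0;  out=∅∪out(0)=∅
  fail(10) 'ecc': from fail(9)=18 chase 'c': 18 ⇒ 19;  out={2}∪out(19)={2,5}
  fail(12) 'dde': from fail(11)=1 chase 'e': 1→0 ⇒ 8;  out=∅∪out(8)=∅
  fail(15) 'eac': from fail(14)=0 chase 'c': 0 ⇒ 18;  out=∅∪out(18)=∅
  fail(4) 'daab': from fail(3)=0 chase 'b': 0 ⇒ 7;  out=∅∪out(7)={1}
  fail(13) 'dded': from fail(12)=8 chase 'd': 8→0 ⇒ 1;  out={3}∪out(1)={3}
  fail(16) 'eaca': from fail(15)=18 chase 'a': 18→0 ⇒ 0;  out=∅∪out(0)=∅
  fail(5) 'daaba': from fail(4)=7 chase 'a': 7→0 ⇒ 0;  out=∅∪out(0)=∅
  fail(17) 'eacae': from fail(16)=0 chase 'e': 0 ⇒ 8;  out={4}∪out(8)={4}
  fail(6) 'daabab': from fail(5)=0 chase 'b': 0 ⇒ 7;  out={0}∪out(7)={0,1}

Run:
i=0 'd': node 0→1
i=1 'd': node 1→11
i=2 'e': node 11→12
i=3 'c': node 12→9 (via fail)
i=4 'c': node 9→10  → match P2@[2:4],P5@[3:4]
i=5 'd': node 10→1 (via fail)
i=6 'd': node 1→11
i=7 'e': node 11→12
i=8 'd': node 12→13  → match P3@[5:8]
i=9 'e': node 13→8 (via fail)
i=10 'b': node 8→7 (via fail)  → match P1@[10:10]
i=11 'b': node 7→7 (via fail)  → match P1@[11:11]
i=12 'e': node 7→8 (via fail)
i=13 'b': node 8→7 (via fail)  → match P1@[13:13]
i=14 'e': node 7→8 (via fail)
i=15 'a': node 8→14
i=16 'c': node 14→15
i=17 'a': node 15→16
i=18 'e': node 16→17  → match P4@[14:18]
i=19 'c': node 17→9 (via fail)
i=20 'c': node 9→10  → match P2@[18:20],P5@[19:20]
i=21 'a': node 10→0 (via fail)
i=22 'd': node 0→1
i=23 'e': node 1→8 (via fail)
i=24 'c': node 8→9
i=25 'c': node 9→10  → match P2@[23:25],P5@[24:25]
i=26 'c': node 10→19 (via fail)  → match P5@[25:26]
i=27 'e': node 19→8 (via fail)
i=28 'c': node 8→9
i=29 'c': node 9→10  → match P2@[27:29],P5@[28:29]
i=30 'b': node 10→7 (via fail)  → match P1@[30:30]
i=31 'b': node 7→7 (via fail)  → match P1@[31:31]
i=32 'd': node 7→1 (via fail)
i=33 'a': node 1→2
i=34 'a': node 2→3
i=35 'b': node 3→4  → match P1@[35:35]
i=36 'a': node 4→5
i=37 'b': node 5→6  → match P0@[32:37],P1@[37:37]
i=38 'd': node 6→1 (via fail)
i=39 'd': node 1→11
i=40 'e': node 11→12
i=41 'd': node 12→13  → match P3@[38:41]
i=42 'e': node 13→8 (via fail)
i=43 'a': node 8→14
i=44 'b': node 14→7 (via fail)  → match P1@[44:44]
i=45 'c': node 7→18 (via fail)
i=46 'c': node 18→19  → match P5@[45:46]
i=47 'b': node 19→7 (via fail)  → match P1@[47:47]
i=48 'e': node 7→8 (via fail)
i=49 'c': node 8→9
i=50 'c': node 9→10  → match P2@[48:50],P5@[49:50]
i=51 'a': node 10→0 (via fail)
i=52 'd': node 0→1
i=53 'd': node 1→11
i=54 'e': node 11→12
i=55 'd': node 12→13  → match P3@[52:55]
i=56 'b': node 13→7 (via fail)  → match P1@[56:56]
i=57 'e': node 7→8 (via fail)
i=58 'e': node 8→8 (via fail)
i=59 'a': node 8→14
i=60 'c': node 14→15
i=61 'a': node 15→16
i=62 'e': node 16→17  → match P4@[58:62]
i=63 'e': node 17→8 (via fail)
i=64 'c': node 8→9
i=65 'c': node 9→10  → match P2@[63:65],P5@[64:65]
i=66 'e': node 10→8 (via fail)
i=67 'a': node 8→14
i=68 'c': node 14→15
i=69 'a': node 15→16
i=70 'e': node 16→17  → match P4@[66:70]
i=71 'c': node 17→9 (via fail)

All matches (sorted): [[4,2],[4,5],[8,3],[10,1],[11,1],[13,1],[18,4],[20,2],[20,5],[25,2],[25,5],[26,5],[29,2],[29,5],[30,1],[31,1],[35,1],[37,0],[37,1],[41,3],[44,1],[46,5],[47,1],[50,2],[50,5],[55,3],[56,1],[62,4],[65,2],[65,5],[70,4]]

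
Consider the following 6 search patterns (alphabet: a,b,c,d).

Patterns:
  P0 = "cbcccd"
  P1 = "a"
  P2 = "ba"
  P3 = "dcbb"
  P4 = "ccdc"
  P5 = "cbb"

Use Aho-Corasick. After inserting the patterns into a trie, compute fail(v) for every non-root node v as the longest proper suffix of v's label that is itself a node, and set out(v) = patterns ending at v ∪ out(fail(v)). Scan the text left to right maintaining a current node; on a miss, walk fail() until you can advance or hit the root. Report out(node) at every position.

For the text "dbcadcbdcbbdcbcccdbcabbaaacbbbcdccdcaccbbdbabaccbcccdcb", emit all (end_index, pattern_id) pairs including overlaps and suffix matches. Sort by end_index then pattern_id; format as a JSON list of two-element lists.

Construct AC machine:
Trie nodes:
  n0 'ε': a→7 b→8 c→1 d→10
  n1 'c': b→2 c→14
  n2 'cb': b→17 c→3
  n3 'cbc': c→4
  n4 'cbcc': c→5
  n5 'cbccc': d→6
  n6 'cbcccd': ·  ←P0
  n7 'a': ·  ←P1
  n8 'b': a→9
  n9 'ba': ·  ←P2
  n10 'd': c→11
  n11 'dc': b→12
  n12 'dcb': b→13
  n13 'dcbb': ·  ←P3
  n14 'cc': d→15
  n15 'ccd': c→16
  n16 'ccdc': ·  ←P4
  n17 'cbb': ·  ←P5

BFS fail/out derivation:
  n1('c'): parent n0 fail=0; on 'c' 0 → fail=0;  out ∅∪∅=∅
  n7('a'): parent n0 fail=0; on 'a' 0 → fail=0;  out {1}∪∅={1}
  n8('b'): parent n0 fail=0; on 'b' 0 → fail=0;  out ∅∪∅=∅
  n10('d'): parent n0 fail=0; on 'd' 0 → fail=0;  out ∅∪∅=∅
  n2('cb'): parent n1 fail=0; on 'b' 0 → fail=8;  out ∅∪∅=∅
  n9('ba'): parent n8 fail=0; on 'a' 0 → fail=7;  out {2}∪{1}={1,2}
  n11('dc'): parent n10 fail=0; on 'c' 0 → fail=1;  out ∅∪∅=∅
  n14('cc'): parent n1 fail=0; on 'c' 0 → fail=1;  out ∅∪∅=∅
  n3('cbc'): parent n2 fail=8; on 'c' 8→0 → fail=1;  out ∅∪∅=∅
  n12('dcb'): parent n11 fail=1; on 'b' 1 → fail=2;  out ∅∪∅=∅
  n15('ccd'): parent n14 fail=1; on 'd' 1→0 → fail=10;  out ∅∪∅=∅
  n17('cbb'): parent n2 fail=8; on 'b' 8→0 → fail=8;  out {5}∪∅={5}
  n4('cbcc'): parent n3 fail=1; on 'c' 1 → fail=14;  out ∅∪∅=∅
  n13('dcbb'): parent n12 fail=2; on 'b' 2 → fail=17;  out {3}∪{5}={3,5}
  n16('ccdc'): parent n15 fail=10; on 'c' 10 → fail=11;  out {4}∪∅={4}
  n5('cbccc'): parent n4 fail=14; on 'c' 14→1 → fail=14;  out ∅∪∅=∅
  n6('cbcccd'): parent n5 fail=14; on 'd' 14 → fail=15;  out {0}∪∅={0}

Run:
pos 0 'd': at 10
pos 1 'b': at 8 (fail-walked)
pos 2 'c': at 1 (fail-walked)
pos 3 'a': at 7 (fail-walked)  ** P1@[3:3]
pos 4 'd': at 10 (fail-walked)
pos 5 'c': at 11
pos 6 'b': at 12
pos 7 'd': at 10 (fail-walked)
pos 8 'c': at 11
pos 9 'b': at 12
pos 10 'b': at 13  ** P3@[7:10],P5@[8:10]
pos 11 'd': at 10 (fail-walked)
pos 12 'c': at 11
pos 13 'b': at 12
pos 14 'c': at 3 (fail-walked)
pos 15 'c': at 4
pos 16 'c': at 5
pos 17 'd': at 6  ** P0@[12:17]
pos 18 'b': at 8 (fail-walked)
pos 19 'c': at 1 (fail-walked)
pos 20 'a': at 7 (fail-walked)  ** P1@[20:20]
pos 21 'b': at 8 (fail-walked)
pos 22 'b': at 8 (fail-walked)
pos 23 'a': at 9  ** P1@[23:23],P2@[22:23]
pos 24 'a': at 7 (fail-walked)  ** P1@[24:24]
pos 25 'a': at 7 (fail-walked)  ** P1@[25:25]
pos 26 'c': at 1 (fail-walked)
pos 27 'b': at 2
pos 28 'b': at 17  ** P5@[26:28]
pos 29 'b': at 8 (fail-walked)
pos 30 'c': at 1 (fail-walked)
pos 31 'd': at 10 (fail-walked)
pos 32 'c': at 11
pos 33 'c': at 14 (fail-walked)
pos 34 'd': at 15
pos 35 'c': at 16  ** P4@[32:35]
pos 36 'a': at 7 (fail-walked)  ** P1@[36:36]
pos 37 'c': at 1 (fail-walked)
pos 38 'c': at 14
pos 39 'b': at 2 (fail-walked)
pos 40 'b': at 17  ** P5@[38:40]
pos 41 'd': at 10 (fail-walked)
pos 42 'b': at 8 (fail-walked)
pos 43 'a': at 9  ** P1@[43:43],P2@[42:43]
pos 44 'b': at 8 (fail-walked)
pos 45 'a': at 9  ** P1@[45:45],P2@[44:45]
pos 46 'c': at 1 (fail-walked)
pos 47 'c': at 14
pos 48 'b': at 2 (fail-walked)
pos 49 'c': at 3
pos 50 'c': at 4
pos 51 'c': at 5
pos 52 'd': at 6  ** P0@[47:52]
pos 53 'c': at 16 (fail-walked)  ** P4@[50:53]
pos 54 'b': at 12 (fail-walked)

All matches (sorted): [[3,1],[10,3],[10,5],[17,0],[20,1],[23,1],[23,2],[24,1],[25,1],[28,5],[35,4],[36,1],[40,5],[43,1],[43,2],[45,1],[45,2],[52,0],[53,4]]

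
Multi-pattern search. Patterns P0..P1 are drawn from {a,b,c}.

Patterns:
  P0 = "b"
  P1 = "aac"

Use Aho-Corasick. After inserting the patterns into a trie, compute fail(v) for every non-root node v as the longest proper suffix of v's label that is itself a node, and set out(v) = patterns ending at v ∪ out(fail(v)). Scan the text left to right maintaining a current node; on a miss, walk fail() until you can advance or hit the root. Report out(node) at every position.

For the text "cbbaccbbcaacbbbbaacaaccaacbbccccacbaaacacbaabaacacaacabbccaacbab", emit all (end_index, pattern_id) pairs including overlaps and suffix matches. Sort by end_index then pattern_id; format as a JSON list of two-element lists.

Construct AC machine:
Trie nodes:
  0='ε' goto a→2 b→1
  1='b' goto ·  [P0 ends]
  2='a' goto a→3
  3='aa' goto c→4
  4='aac' goto ·  [P1 ends]

BFS fail/out derivation:
  n1('b'): parent n0 fail=0; on 'b' 0 → fail=0;  out {0}∪∅={0}
  n2('a'): parent n0 fail=0; on 'a' 0 → fail=0;  out ∅∪∅=∅
  n3('aa'): parent n2 fail=0; on 'a' 0 → fail=2;  out ∅∪∅=∅
  n4('aac'): parent n3 fail=2; on 'c' 2→0 → fail=0;  out {1}∪∅={1}

Text stream:
i=0 'c': node 0→0
i=1 'b': node 0→1  emit P0@[1:1]
i=2 'b': node 1→1 ·f  emit P0@[2:2]
i=3 'a': node 1→2 ·f
i=4 'c': node 2→0 ·f
i=5 'c': node 0→0
i=6 'b': node 0→1  emit P0@[6:6]
i=7 'b': node 1→1 ·f  emit P0@[7:7]
i=8 'c': node 1→0 ·f
i=9 'a': node 0→2
i=10 'a': node 2→3
i=11 'c': node 3→4  emit P1@[9:11]
i=12 'b': node 4→1 ·f  emit P0@[12:12]
i=13 'b': node 1→1 ·f  emit P0@[13:13]
i=14 'b': node 1→1 ·f  emit P0@[14:14]
i=15 'b': node 1→1 ·f  emit P0@[15:15]
i=16 'a': node 1→2 ·f
i=17 'a': node 2→3
i=18 'c': node 3→4  emit P1@[16:18]
i=19 'a': node 4→2 ·f
i=20 'a': node 2→3
i=21 'c': node 3→4  emit P1@[19:21]
i=22 'c': node 4→0 ·f
i=23 'a': node 0→2
i=24 'a': node 2→3
i=25 'c': node 3→4  emit P1@[23:25]
i=26 'b': node 4→1 ·f  emit P0@[26:26]
i=27 'b': node 1→1 ·f  emit P0@[27:27]
i=28 'c': node 1→0 ·f
i=29 'c': node 0→0
i=30 'c': node 0→0
i=31 'c': node 0→0
i=32 'a': node 0→2
i=33 'c': node 2→0 ·f
i=34 'b': node 0→1  emit P0@[34:34]
i=35 'a': node 1→2 ·f
i=36 'a': node 2→3
i=37 'a': node 3→3 ·f
i=38 'c': node 3→4  emit P1@[36:38]
i=39 'a': node 4→2 ·f
i=40 'c': node 2→0 ·f
i=41 'b': node 0→1  emit P0@[41:41]
i=42 'a': node 1→2 ·f
i=43 'a': node 2→3
i=44 'b': node 3→1 ·f  emit P0@[44:44]
i=45 'a': node 1→2 ·f
i=46 'a': node 2→3
i=47 'c': node 3→4  emit P1@[45:47]
i=48 'a': node 4→2 ·f
i=49 'c': node 2→0 ·f
i=50 'a': node 0→2
i=51 'a': node 2→3
i=52 'c': node 3→4  emit P1@[50:52]
i=53 'a': node 4→2 ·f
i=54 'b': node 2→1 ·f  emit P0@[54:54]
i=55 'b': node 1→1 ·f  emit P0@[55:55]
i=56 'c': node 1→0 ·f
i=57 'c': node 0→0
i=58 'a': node 0→2
i=59 'a': node 2→3
i=60 'c': node 3→4  emit P1@[58:60]
i=61 'b': node 4→1 ·f  emit P0@[61:61]
i=62 'a': node 1→2 ·f
i=63 'b': node 2→1 ·f  emit P0@[63:63]

Matches: [[1,0],[2,0],[6,0],[7,0],[11,1],[12,0],[13,0],[14,0],[15,0],[18,1],[21,1],[25,1],[26,0],[27,0],[34,0],[38,1],[41,0],[44,0],[47,1],[52,1],[54,0],[55,0],[60,1],[61,0],[63,0]]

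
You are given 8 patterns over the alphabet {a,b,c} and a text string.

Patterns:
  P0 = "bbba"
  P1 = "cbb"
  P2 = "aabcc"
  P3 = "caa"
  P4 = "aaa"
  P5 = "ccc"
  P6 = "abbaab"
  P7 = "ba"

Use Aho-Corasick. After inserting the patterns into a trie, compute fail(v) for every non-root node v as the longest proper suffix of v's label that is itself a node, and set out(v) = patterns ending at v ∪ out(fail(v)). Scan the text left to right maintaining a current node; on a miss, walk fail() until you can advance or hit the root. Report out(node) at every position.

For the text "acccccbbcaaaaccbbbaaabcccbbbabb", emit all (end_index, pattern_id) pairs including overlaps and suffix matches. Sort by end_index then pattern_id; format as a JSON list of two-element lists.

Build automaton:
Trie (insert patterns):
  n0 'ε': a→8 b→1 c→5
  n1 'b': a→23 b→2
  n2 'bb': b→3
  n3 'bbb': a→4
  n4 'bbba': ·  [P0 ends]
  n5 'c': a→13 b→6 c→16
  n6 'cb': b→7
  n7 'cbb': ·  [P1 ends]
  n8 'a': a→9 b→18
  n9 'aa': a→15 b→10
  n10 'aab': c→11
  n11 'aabc': c→12
  n12 'aabcc': ·  [P2 ends]
  n13 'ca': a→14
  n14 'caa': ·  [P3 ends]
  n15 'aaa': ·  [P4 ends]
  n16 'cc': c→17
  n17 'ccc': ·  [P5 ends]
  n18 'ab': b→19
  n19 'abb': a→20
  n20 'abba': a→21
  n21 'abbaa': b→22
  n22 'abbaab': ·  [P6 ends]
  n23 'ba': ·  [P7 ends]

Failure links (BFS by depth):
  n1('b'): parent n0 fail=0; on 'b' 0 → fail=0;  out ∅∪∅=∅
  n5('c'): parent n0 fail=0; on 'c' 0 → fail=0;  out ∅∪∅=∅
  n8('a'): parent n0 fail=0; on 'a' 0 → fail=0;  out ∅∪∅=∅
  n2('bb'): parent n1 fail=0; on 'b' 0 → fail=1;  out ∅∪∅=∅
  n6('cb'): parent n5 fail=0; on 'b' 0 → fail=1;  out ∅∪∅=∅
  n9('aa'): parent n8 fail=0; on 'a' 0 → fail=8;  out ∅∪∅=∅
  n13('ca'): parent n5 fail=0; on 'a' 0 → fail=8;  out ∅∪∅=∅
  n16('cc'): parent n5 fail=0; on 'c' 0 → fail=5;  out ∅∪∅=∅
  n18('ab'): parent n8 fail=0; on 'b' 0 → fail=1;  out ∅∪∅=∅
  n23('ba'): parent n1 fail=0; on 'a' 0 → fail=8;  out {7}∪∅={7}
  n3('bbb'): parent n2 fail=1; on 'b' 1 → fail=2;  out ∅∪∅=∅
  n7('cbb'): parent n6 fail=1; on 'b' 1 → fail=2;  out {1}∪∅={1}
  n10('aab'): parent n9 fail=8; on 'b' 8 → fail=18;  out ∅∪∅=∅
  n14('caa'): parent n13 fail=8; on 'a' 8 → fail=9;  out {3}∪∅={3}
  n15('aaa'): parent n9 fail=8; on 'a' 8 → fail=9;  out {4}∪∅={4}
  n17('ccc'): parent n16 fail=5; on 'c' 5 → fail=16;  out {5}∪∅={5}
  n19('abb'): parent n18 fail=1; on 'b' 1 → fail=2;  out ∅∪∅=∅
  n4('bbba'): parent n3 fail=2; on 'a' 2→1 → fail=23;  out {0}∪{7}={0,7}
  n11('aabc'): parent n10 fail=18; on 'c' 18→1→0 → fail=5;  out ∅∪∅=∅
  n20('abba'): parent n19 fail=2; on 'a' 2→1 → fail=23;  out ∅∪{7}={7}
  n12('aabcc'): parent n11 fail=5; on 'c' 5 → fail=16;  out {2}∪∅={2}
  n21('abbaa'): parent n20 fail=23; on 'a' 23→8 → fail=9;  out ∅∪∅=∅
  n22('abbaab'): parent n21 fail=9; on 'b' 9 → fail=10;  out {6}∪∅={6}

Text stream:
pos 0 'a': at 8
pos 1 'c': at 5 (via fail)
pos 2 'c': at 16
pos 3 'c': at 17  ** P5@[1:3]
pos 4 'c': at 17 (via fail)  ** P5@[2:4]
pos 5 'c': at 17 (via fail)  ** P5@[3:5]
pos 6 'b': at 6 (via fail)
pos 7 'b': at 7  ** P1@[5:7]
pos 8 'c': at 5 (via fail)
pos 9 'a': at 13
pos 10 'a': at 14  ** P3@[8:10]
pos 11 'a': at 15 (via fail)  ** P4@[9:11]
pos 12 'a': at 15 (via fail)  ** P4@[10:12]
pos 13 'c': at 5 (via fail)
pos 14 'c': at 16
pos 15 'b': at 6 (via fail)
pos 16 'b': at 7  ** P1@[14:16]
pos 17 'b': at 3 (via fail)
pos 18 'a': at 4  ** P0@[15:18],P7@[17:18]
pos 19 'a': at 9 (via fail)
pos 20 'a': at 15  ** P4@[18:20]
pos 21 'b': at 10 (via fail)
pos 22 'c': at 11
pos 23 'c': at 12  ** P2@[19:23]
pos 24 'c': at 17 (via fail)  ** P5@[22:24]
pos 25 'b': at 6 (via fail)
pos 26 'b': at 7  ** P1@[24:26]
pos 27 'b': at 3 (via fail)
pos 28 'a': at 4  ** P0@[25:28],P7@[27:28]
pos 29 'b': at 18 (via fail)
pos 30 'b': at 19

Result: [[3,5],[4,5],[5,5],[7,1],[10,3],[11,4],[12,4],[16,1],[18,0],[18,7],[20,4],[23,2],[24,5],[26,1],[28,0],[28,7]]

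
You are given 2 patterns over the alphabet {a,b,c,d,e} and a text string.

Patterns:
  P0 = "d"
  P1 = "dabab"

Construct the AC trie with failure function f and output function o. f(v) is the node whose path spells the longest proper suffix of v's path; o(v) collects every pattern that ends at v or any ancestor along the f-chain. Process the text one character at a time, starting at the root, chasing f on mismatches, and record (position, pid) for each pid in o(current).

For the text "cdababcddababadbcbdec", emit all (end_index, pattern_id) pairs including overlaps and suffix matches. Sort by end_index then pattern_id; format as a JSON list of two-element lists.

Build:
Trie nodes:
  n0 'ε': d→1
  n1 'd': a→2  ←P0
  n2 'da': b→3
  n3 'dab': a→4
  n4 'daba': b→5
  n5 'dabab': ·  ←P1

Failure links (BFS by depth):
  fail(1) 'd': from fail(0)=0 chase 'd': 0 ⇒ 0;  out={0}∪out(0)={0}
  fail(2) 'da': from fail(1)=0 chase 'a': 0 ⇒ 0;  out=∅∪out(0)=∅
  fail(3) 'dab': from fail(2)=0 chase 'b': 0 ⇒ 0;  out=∅∪out(0)=∅
  fail(4) 'daba': from fail(3)=0 chase 'a': 0 ⇒ 0;  out=∅∪out(0)=∅
  fail(5) 'dabab': from fail(4)=0 chase 'b': 0 ⇒ 0;  out={1}∪out(0)={1}

Text stream:
i=0 'c': node 0→0
i=1 'd': node 0→1  ** P0@[1:1]
i=2 'a': node 1→2
i=3 'b': node 2→3
i=4 'a': node 3→4
i=5 'b': node 4→5  ** P1@[1:5]
i=6 'c': node 5→0 (fail-walked)
i=7 'd': node 0→1  ** P0@[7:7]
i=8 'd': node 1→1 (fail-walked)  ** P0@[8:8]
i=9 'a': node 1→2
i=10 'b': node 2→3
i=11 'a': node 3→4
i=12 'b': node 4→5  ** P1@[8:12]
i=13 'a': node 5→0 (fail-walked)
i=14 'd': node 0→1  ** P0@[14:14]
i=15 'b': node 1→0 (fail-walked)
i=16 'c': node 0→0
i=17 'b': node 0→0
i=18 'd': node 0→1  ** P0@[18:18]
i=19 'e': node 1→0 (fail-walked)
i=20 'c': node 0→0

Result: [[1,0],[5,1],[7,0],[8,0],[12,1],[14,0],[18,0]]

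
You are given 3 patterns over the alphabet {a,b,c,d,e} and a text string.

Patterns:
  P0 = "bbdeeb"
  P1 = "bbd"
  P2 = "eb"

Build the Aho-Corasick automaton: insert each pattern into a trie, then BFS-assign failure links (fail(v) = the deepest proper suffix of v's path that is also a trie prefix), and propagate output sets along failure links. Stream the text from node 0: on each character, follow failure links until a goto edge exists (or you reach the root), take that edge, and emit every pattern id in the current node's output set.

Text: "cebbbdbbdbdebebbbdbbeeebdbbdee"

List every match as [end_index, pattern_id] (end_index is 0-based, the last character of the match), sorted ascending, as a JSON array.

Construct AC machine:
Trie nodes:
  0='ε' goto b→1 e→7
  1='b' goto b→2
  2='bb' goto d→3
  3='bbd' goto e→4  ←P1
  4='bbde' goto e→5
  5='bbdee' goto b→6
  6='bbdeeb' goto ·  ←P0
  7='e' goto b→8
  8='eb' goto ·  ←P2

BFS fail/out derivation:
  n1('b'): parent n0 fail=0; on 'b' 0 → fail=0;  out ∅∪∅=∅
  n7('e'): parent n0 fail=0; on 'e' 0 → fail=0;  out ∅∪∅=∅
  n2('bb'): parent n1 fail=0; on 'b' 0 → fail=1;  out ∅∪∅=∅
  n8('eb'): parent n7 fail=0; on 'b' 0 → fail=1;  out {2}∪∅={2}
  n3('bbd'): parent n2 fail=1; on 'd' 1→0 → fail=0;  out {1}∪∅={1}
  n4('bbde'): parent n3 fail=0; on 'e' 0 → fail=7;  out ∅∪∅=∅
  n5('bbdee'): parent n4 fail=7; on 'e' 7→0 → fail=7;  out ∅∪∅=∅
  n6('bbdeeb'): parent n5 fail=7; on 'b' 7 → fail=8;  out {0}∪{2}={0,2}

Scan:
[0] read 'c'  n0⇒n0
[1] read 'e'  n0⇒n7
[2] read 'b'  n7⇒n8  ** P2@[1:2]
[3] read 'b'  n8⇒n2 ·f
[4] read 'b'  n2⇒n2 ·f
[5] read 'd'  n2⇒n3  ** P1@[3:5]
[6] read 'b'  n3⇒n1 ·f
[7] read 'b'  n1⇒n2
[8] read 'd'  n2⇒n3  ** P1@[6:8]
[9] read 'b'  n3⇒n1 ·f
[10] read 'd'  n1⇒n0 ·f
[11] read 'e'  n0⇒n7
[12] read 'b'  n7⇒n8  ** P2@[11:12]
[13] read 'e'  n8⇒n7 ·f
[14] read 'b'  n7⇒n8  ** P2@[13:14]
[15] read 'b'  n8⇒n2 ·f
[16] read 'b'  n2⇒n2 ·f
[17] read 'd'  n2⇒n3  ** P1@[15:17]
[18] read 'b'  n3⇒n1 ·f
[19] read 'b'  n1⇒n2
[20] read 'e'  n2⇒n7 ·f
[21] read 'e'  n7⇒n7 ·f
[22] read 'e'  n7⇒n7 ·f
[23] read 'b'  n7⇒n8  ** P2@[22:23]
[24] read 'd'  n8⇒n0 ·f
[25] read 'b'  n0⇒n1
[26] read 'b'  n1⇒n2
[27] read 'd'  n2⇒n3  ** P1@[25:27]
[28] read 'e'  n3⇒n4
[29] read 'e'  n4⇒n5

Result: [[2,2],[5,1],[8,1],[12,2],[14,2],[17,1],[23,2],[27,1]]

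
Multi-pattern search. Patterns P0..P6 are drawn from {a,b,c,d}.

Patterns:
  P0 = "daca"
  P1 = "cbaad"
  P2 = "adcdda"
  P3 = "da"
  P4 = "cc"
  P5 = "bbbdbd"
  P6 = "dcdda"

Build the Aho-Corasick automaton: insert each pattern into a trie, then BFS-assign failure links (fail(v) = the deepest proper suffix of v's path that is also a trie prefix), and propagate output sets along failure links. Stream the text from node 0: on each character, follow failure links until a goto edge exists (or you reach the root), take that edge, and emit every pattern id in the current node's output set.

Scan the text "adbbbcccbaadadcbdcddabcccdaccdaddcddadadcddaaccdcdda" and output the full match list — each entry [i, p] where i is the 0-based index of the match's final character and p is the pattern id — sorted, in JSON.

Build automaton:
Trie nodes:
  0='ε' goto a→10 b→17 c→5 d→1
  1='d' goto a→2 c→23
  2='da' goto c→3  [P3 ends]
  3='dac' goto a→4
  4='daca' goto ·  [P0 ends]
  5='c' goto b→6 c→16
  6='cb' goto a→7
  7='cba' goto a→8
  8='cbaa' goto d→9
  9='cbaad' goto ·  [P1 ends]
  10='a' goto d→11
  11='ad' goto c→12
  12='adc' goto d→13
  13='adcd' goto d→14
  14='adcdd' goto a→15
  15='adcdda' goto ·  [P2 ends]
  16='cc' goto ·  [P4 ends]
  17='b' goto b→18
  18='bb' goto b→19
  19='bbb' goto d→20
  20='bbbd' goto b→21
  21='bbbdb' goto d→22
  22='bbbdbd' goto ·  [P5 ends]
  23='dc' goto d→24
  24='dcd' goto d→25
  25='dcdd' goto a→26
  26='dcdda' goto ·  [P6 ends]

BFS fail/out derivation:
  fail(1) 'd': from fail(0)=0 chase 'd': 0 ⇒ 0;  out=∅∪out(0)=∅
  fail(5) 'c': from fail(0)=0 chase 'c': 0 ⇒ 0;  out=∅∪out(0)=∅
  fail(10) 'a': from fail(0)=0 chase 'a': 0 ⇒ 0;  out=∅∪out(0)=∅
  fail(17) 'b': from fail(0)=0 chase 'b': 0 ⇒ 0;  out=∅∪out(0)=∅
  fail(2) 'da': from fail(1)=0 chase 'a': 0 ⇒ 10;  out={3}∪out(10)={3}
  fail(6) 'cb': from fail(5)=0 chase 'b': 0 ⇒ 17;  out=∅∪out(17)=∅
  fail(11) 'ad': from fail(10)=0 chase 'd': 0 ⇒ 1;  out=∅∪out(1)=∅
  fail(16) 'cc': from fail(5)=0 chase 'c': 0 ⇒ 5;  out={4}∪out(5)={4}
  fail(18) 'bb': from fail(17)=0 chase 'b': 0 ⇒ 17;  out=∅∪out(17)=∅
  fail(23) 'dc': from fail(1)=0 chase 'c': 0 ⇒ 5;  out=∅∪out(5)=∅
  fail(3) 'dac': from fail(2)=10 chase 'c': 10→0 ⇒ 5;  out=∅∪out(5)=∅
  fail(7) 'cba': from fail(6)=17 chase 'a': 17→0 ⇒ 10;  out=∅∪out(10)=∅
  fail(12) 'adc': from fail(11)=1 chase 'c': 1 ⇒ 23;  out=∅∪out(23)=∅
  fail(19) 'bbb': from fail(18)=17 chase 'b': 17 ⇒ 18;  out=∅∪out(18)=∅
  fail(24) 'dcd': from fail(23)=5 chase 'd': 5→0 ⇒ 1;  out=∅∪out(1)=∅
  fail(4) 'daca': from fail(3)=5 chase 'a': 5→0 ⇒ 10;  out={0}∪out(10)={0}
  fail(8) 'cbaa': from fail(7)=10 chase 'a': 10→0 ⇒ 10;  out=∅∪out(10)=∅
  fail(13) 'adcd': from fail(12)=23 chase 'd': 23 ⇒ 24;  out=∅∪out(24)=∅
  fail(20) 'bbbd': from fail(19)=18 chase 'd': 18→17→0 ⇒ 1;  out=∅∪out(1)=∅
  fail(25) 'dcdd': from fail(24)=1 chase 'd': 1→0 ⇒ 1;  out=∅∪out(1)=∅
  fail(9) 'cbaad': from fail(8)=10 chase 'd': 10 ⇒ 11;  out={1}∪out(11)={1}
  fail(14) 'adcdd': from fail(13)=24 chase 'd': 24 ⇒ 25;  out=∅∪out(25)=∅
  fail(21) 'bbbdb': from fail(20)=1 chase 'b': 1→0 ⇒ 17;  out=∅∪out(17)=∅
  fail(26) 'dcdda': from fail(25)=1 chase 'a': 1 ⇒ 2;  out={6}∪out(2)={3,6}
  fail(15) 'adcdda': from fail(14)=25 chase 'a': 25 ⇒ 26;  out={2}∪out(26)={2,3,6}
  fail(22) 'bbbdbd': from fail(21)=17 chase 'd': 17→0 ⇒ 1;  out={5}∪out(1)={5}

Text stream:
[0] read 'a'  n0⇒n10
[1] read 'd'  n10⇒n11
[2] read 'b'  n11⇒n17 ·f
[3] read 'b'  n17⇒n18
[4] read 'b'  n18⇒n19
[5] read 'c'  n19⇒n5 ·f
[6] read 'c'  n5⇒n16  ** P4@[5:6]
[7] read 'c'  n16⇒n16 ·f  ** P4@[6:7]
[8] read 'b'  n16⇒n6 ·f
[9] read 'a'  n6⇒n7
[10] read 'a'  n7⇒n8
[11] read 'd'  n8⇒n9  ** P1@[7:11]
[12] read 'a'  n9⇒n2 ·f  ** P3@[11:12]
[13] read 'd'  n2⇒n11 ·f
[14] read 'c'  n11⇒n12
[15] read 'b'  n12⇒n6 ·f
[16] read 'd'  n6⇒n1 ·f
[17] read 'c'  n1⇒n23
[18] read 'd'  n23⇒n24
[19] read 'd'  n24⇒n25
[20] read 'a'  n25⇒n26  ** P3@[19:20],P6@[16:20]
[21] read 'b'  n26⇒n17 ·f
[22] read 'c'  n17⇒n5 ·f
[23] read 'c'  n5⇒n16  ** P4@[22:23]
[24] read 'c'  n16⇒n16 ·f  ** P4@[23:24]
[25] read 'd'  n16⇒n1 ·f
[26] read 'a'  n1⇒n2  ** P3@[25:26]
[27] read 'c'  n2⇒n3
[28] read 'c'  n3⇒n16 ·f  ** P4@[27:28]
[29] read 'd'  n16⇒n1 ·f
[30] read 'a'  n1⇒n2  ** P3@[29:30]
[31] read 'd'  n2⇒n11 ·f
[32] read 'd'  n11⇒n1 ·f
[33] read 'c'  n1⇒n23
[34] read 'd'  n23⇒n24
[35] read 'd'  n24⇒n25
[36] read 'a'  n25⇒n26  ** P3@[35:36],P6@[32:36]
[37] read 'd'  n26⇒n11 ·f
[38] read 'a'  n11⇒n2 ·f  ** P3@[37:38]
[39] read 'd'  n2⇒n11 ·f
[40] read 'c'  n11⇒n12
[41] read 'd'  n12⇒n13
[42] read 'd'  n13⇒n14
[43] read 'a'  n14⇒n15  ** P2@[38:43],P3@[42:43],P6@[39:43]
[44] read 'a'  n15⇒n10 ·f
[45] read 'c'  n10⇒n5 ·f
[46] read 'c'  n5⇒n16  ** P4@[45:46]
[47] read 'd'  n16⇒n1 ·f
[48] read 'c'  n1⇒n23
[49] read 'd'  n23⇒n24
[50] read 'd'  n24⇒n25
[51] read 'a'  n25⇒n26  ** P3@[50:51],P6@[47:51]

All matches (sorted): [[6,4],[7,4],[11,1],[12,3],[20,3],[20,6],[23,4],[24,4],[26,3],[28,4],[30,3],[36,3],[36,6],[38,3],[43,2],[43,3],[43,6],[46,4],[51,3],[51,6]]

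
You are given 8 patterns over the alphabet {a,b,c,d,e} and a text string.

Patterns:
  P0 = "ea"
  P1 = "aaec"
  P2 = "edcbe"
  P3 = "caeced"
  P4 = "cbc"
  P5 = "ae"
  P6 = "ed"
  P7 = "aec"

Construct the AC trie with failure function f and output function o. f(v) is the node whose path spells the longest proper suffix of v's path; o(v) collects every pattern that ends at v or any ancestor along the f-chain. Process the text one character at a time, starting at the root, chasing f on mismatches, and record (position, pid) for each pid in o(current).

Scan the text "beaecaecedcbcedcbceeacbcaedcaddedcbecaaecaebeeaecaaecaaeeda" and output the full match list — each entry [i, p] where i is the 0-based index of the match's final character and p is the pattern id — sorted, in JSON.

Build:
Trie nodes:
  0='ε' goto a→3 c→11 e→1
  1='e' goto a→2 d→7
  2='ea' goto ·  [P0 ends]
  3='a' goto a→4 e→19
  4='aa' goto e→5
  5='aae' goto c→6
  6='aaec' goto ·  [P1 ends]
  7='ed' goto c→8  [P6 ends]
  8='edc' goto b→9
  9='edcb' goto e→10
  10='edcbe' goto ·  [P2 ends]
  11='c' goto a→12 b→17
  12='ca' goto e→13
  13='cae' goto c→14
  14='caec' goto e→15
  15='caece' goto d→16
  16='caeced' goto ·  [P3 ends]
  17='cb' goto c→18
  18='cbc' goto ·  [P4 ends]
  19='ae' goto c→20  [P5 ends]
  20='aec' goto ·  [P7 ends]

Failure links (BFS by depth):
  fail(1) 'e': from fail(0)=0 chase 'e': 0 ⇒ 0;  out=∅∪out(0)=∅
  fail(3) 'a': from fail(0)=0 chase 'a': 0 ⇒ 0;  out=∅∪out(0)=∅
  fail(11) 'c': from fail(0)=0 chase 'c': 0 ⇒ 0;  out=∅∪out(0)=∅
  fail(2) 'ea': from fail(1)=0 chase 'a': 0 ⇒ 3;  out={0}∪out(3)={0}
  fail(4) 'aa': from fail(3)=0 chase 'a': 0 ⇒ 3;  out=∅∪out(3)=∅
  fail(7) 'ed': from fail(1)=0 chase 'd': 0 ⇒ 0;  out={6}∪out(0)={6}
  fail(12) 'ca': from fail(11)=0 chase 'a': 0 ⇒ 3;  out=∅∪out(3)=∅
  fail(17) 'cb': from fail(11)=0 chase 'b': 0 ⇒ 0;  out=∅∪out(0)=∅
  fail(19) 'ae': from fail(3)=0 chase 'e': 0 ⇒ 1;  out={5}∪out(1)={5}
  fail(5) 'aae': from fail(4)=3 chase 'e': 3 ⇒ 19;  out=∅∪out(19)={5}
  fail(8) 'edc': from fail(7)=0 chase 'c': 0 ⇒ 11;  out=∅∪out(11)=∅
  fail(13) 'cae': from fail(12)=3 chase 'e': 3 ⇒ 19;  out=∅∪out(19)={5}
  fail(18) 'cbc': from fail(17)=0 chase 'c': 0 ⇒ 11;  out={4}∪out(11)={4}
  fail(20) 'aec': from fail(19)=1 chase 'c': 1→0 ⇒ 11;  out={7}∪out(11)={7}
  fail(6) 'aaec': from fail(5)=19 chase 'c': 19 ⇒ 20;  out={1}∪out(20)={1,7}
  fail(9) 'edcb': from fail(8)=11 chase 'b': 11 ⇒ 17;  out=∅∪out(17)=∅
  fail(14) 'caec': from fail(13)=19 chase 'c': 19 ⇒ 20;  out=∅∪out(20)={7}
  fail(10) 'edcbe': from fail(9)=17 chase 'e': 17→0 ⇒ 1;  out={2}∪out(1)={2}
  fail(15) 'caece': from fail(14)=20 chase 'e': 20→11→0 ⇒ 1;  out=∅∪out(1)=∅
  fail(16) 'caeced': from fail(15)=1 chase 'd': 1 ⇒ 7;  out={3}∪out(7)={3,6}

Run:
[0] read 'b'  n0⇒n0
[1] read 'e'  n0⇒n1
[2] read 'a'  n1⇒n2  ** P0@[1:2]
[3] read 'e'  n2⇒n19 ·f  ** P5@[2:3]
[4] read 'c'  n19⇒n20  ** P7@[2:4]
[5] read 'a'  n20⇒n12 ·f
[6] read 'e'  n12⇒n13  ** P5@[5:6]
[7] read 'c'  n13⇒n14  ** P7@[5:7]
[8] read 'e'  n14⇒n15
[9] read 'd'  n15⇒n16  ** P3@[4:9],P6@[8:9]
[10] read 'c'  n16⇒n8 ·f
[11] read 'b'  n8⇒n9
[12] read 'c'  n9⇒n18 ·f  ** P4@[10:12]
[13] read 'e'  n18⇒n1 ·f
[14] read 'd'  n1⇒n7  ** P6@[13:14]
[15] read 'c'  n7⇒n8
[16] read 'b'  n8⇒n9
[17] read 'c'  n9⇒n18 ·f  ** P4@[15:17]
[18] read 'e'  n18⇒n1 ·f
[19] read 'e'  n1⇒n1 ·f
[20] read 'a'  n1⇒n2  ** P0@[19:20]
[21] read 'c'  n2⇒n11 ·f
[22] read 'b'  n11⇒n17
[23] read 'c'  n17⇒n18  ** P4@[21:23]
[24] read 'a'  n18⇒n12 ·f
[25] read 'e'  n12⇒n13  ** P5@[24:25]
[26] read 'd'  n13⇒n7 ·f  ** P6@[25:26]
[27] read 'c'  n7⇒n8
[28] read 'a'  n8⇒n12 ·f
[29] read 'd'  n12⇒n0 ·f
[30] read 'd'  n0⇒n0
[31] read 'e'  n0⇒n1
[32] read 'd'  n1⇒n7  ** P6@[31:32]
[33] read 'c'  n7⇒n8
[34] read 'b'  n8⇒n9
[35] read 'e'  n9⇒n10  ** P2@[31:35]
[36] read 'c'  n10⇒n11 ·f
[37] read 'a'  n11⇒n12
[38] read 'a'  n12⇒n4 ·f
[39] read 'e'  n4⇒n5  ** P5@[38:39]
[40] read 'c'  n5⇒n6  ** P1@[37:40],P7@[38:40]
[41] read 'a'  n6⇒n12 ·f
[42] read 'e'  n12⇒n13  ** P5@[41:42]
[43] read 'b'  n13⇒n0 ·f
[44] read 'e'  n0⇒n1
[45] read 'e'  n1⇒n1 ·f
[46] read 'a'  n1⇒n2  ** P0@[45:46]
[47] read 'e'  n2⇒n19 ·f  ** P5@[46:47]
[48] read 'c'  n19⇒n20  ** P7@[46:48]
[49] read 'a'  n20⇒n12 ·f
[50] read 'a'  n12⇒n4 ·f
[51] read 'e'  n4⇒n5  ** P5@[50:51]
[52] read 'c'  n5⇒n6  ** P1@[49:52],P7@[50:52]
[53] read 'a'  n6⇒n12 ·f
[54] read 'a'  n12⇒n4 ·f
[55] read 'e'  n4⇒n5  ** P5@[54:55]
[56] read 'e'  n5⇒n1 ·f
[57] read 'd'  n1⇒n7  ** P6@[56:57]
[58] read 'a'  n7⇒n3 ·f

All matches (sorted): [[2,0],[3,5],[4,7],[6,5],[7,7],[9,3],[9,6],[12,4],[14,6],[17,4],[20,0],[23,4],[25,5],[26,6],[32,6],[35,2],[39,5],[40,1],[40,7],[42,5],[46,0],[47,5],[48,7],[51,5],[52,1],[52,7],[55,5],[57,6]]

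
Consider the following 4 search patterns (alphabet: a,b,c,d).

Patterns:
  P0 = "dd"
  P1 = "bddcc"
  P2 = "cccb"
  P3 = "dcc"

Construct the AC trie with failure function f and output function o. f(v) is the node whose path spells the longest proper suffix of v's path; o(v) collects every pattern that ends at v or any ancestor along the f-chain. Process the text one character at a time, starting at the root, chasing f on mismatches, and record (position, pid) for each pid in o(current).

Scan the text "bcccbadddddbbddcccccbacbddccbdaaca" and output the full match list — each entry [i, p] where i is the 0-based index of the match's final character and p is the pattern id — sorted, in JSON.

Construct AC machine:
Trie nodes:
  0='ε' goto b→3 c→8 d→1
  1='d' goto c→12 d→2
  2='dd' goto ·  [P0 ends]
  3='b' goto d→4
  4='bd' goto d→5
  5='bdd' goto c→6
  6='bddc' goto c→7
  7='bddcc' goto ·  [P1 ends]
  8='c' goto c→9
  9='cc' goto c→10
  10='ccc' goto b→11
  11='cccb' goto ·  [P2 ends]
  12='dc' goto c→13
  13='dcc' goto ·  [P3 ends]

BFS fail/out derivation:
  fail(1) 'd': from fail(0)=0 chase 'd': 0 ⇒ 0;  out=∅∪out(0)=∅
  fail(3) 'b': from fail(0)=0 chase 'b': 0 ⇒ 0;  out=∅∪out(0)=∅
  fail(8) 'c': from fail(0)=0 chase 'c': 0 ⇒ 0;  out=∅∪out(0)=∅
  fail(2) 'dd': from fail(1)=0 chase 'd': 0 ⇒ 1;  out={0}∪out(1)={0}
  fail(4) 'bd': from fail(3)=0 chase 'd': 0 ⇒ 1;  out=∅∪out(1)=∅
  fail(9) 'cc': from fail(8)=0 chase 'c': 0 ⇒ 8;  out=∅∪out(8)=∅
  fail(12) 'dc': from fail(1)=0 chase 'c': 0 ⇒ 8;  out=∅∪out(8)=∅
  fail(5) 'bdd': from fail(4)=1 chase 'd': 1 ⇒ 2;  out=∅∪out(2)={0}
  fail(10) 'ccc': from fail(9)=8 chase 'c': 8 ⇒ 9;  out=∅∪out(9)=∅
  fail(13) 'dcc': from fail(12)=8 chase 'c': 8 ⇒ 9;  out={3}∪out(9)={3}
  fail(6) 'bddc': from fail(5)=2 chase 'c': 2→1 ⇒ 12;  out=∅∪out(12)=∅
  fail(11) 'cccb': from fail(10)=9 chase 'b': 9→8→0 ⇒ 3;  out={2}∪out(3)={2}
  fail(7) 'bddcc': from fail(6)=12 chase 'c': 12 ⇒ 13;  out={1}∪out(13)={1,3}

Scan:
pos 0 'b': at 3
pos 1 'c': at 8 (fail-walked)
pos 2 'c': at 9
pos 3 'c': at 10
pos 4 'b': at 11  emit P2@[1:4]
pos 5 'a': at 0 (fail-walked)
pos 6 'd': at 1
pos 7 'd': at 2  emit P0@[6:7]
pos 8 'd': at 2 (fail-walked)  emit P0@[7:8]
pos 9 'd': at 2 (fail-walked)  emit P0@[8:9]
pos 10 'd': at 2 (fail-walked)  emit P0@[9:10]
pos 11 'b': at 3 (fail-walked)
pos 12 'b': at 3 (fail-walked)
pos 13 'd': at 4
pos 14 'd': at 5  emit P0@[13:14]
pos 15 'c': at 6
pos 16 'c': at 7  emit P1@[12:16],P3@[14:16]
pos 17 'c': at 10 (fail-walked)
pos 18 'c': at 10 (fail-walked)
pos 19 'c': at 10 (fail-walked)
pos 20 'b': at 11  emit P2@[17:20]
pos 21 'a': at 0 (fail-walked)
pos 22 'c': at 8
pos 23 'b': at 3 (fail-walked)
pos 24 'd': at 4
pos 25 'd': at 5  emit P0@[24:25]
pos 26 'c': at 6
pos 27 'c': at 7  emit P1@[23:27],P3@[25:27]
pos 28 'b': at 3 (fail-walked)
pos 29 'd': at 4
pos 30 'a': at 0 (fail-walked)
pos 31 'a': at 0
pos 32 'c': at 8
pos 33 'a': at 0 (fail-walked)

Result: [[4,2],[7,0],[8,0],[9,0],[10,0],[14,0],[16,1],[16,3],[20,2],[25,0],[27,1],[27,3]]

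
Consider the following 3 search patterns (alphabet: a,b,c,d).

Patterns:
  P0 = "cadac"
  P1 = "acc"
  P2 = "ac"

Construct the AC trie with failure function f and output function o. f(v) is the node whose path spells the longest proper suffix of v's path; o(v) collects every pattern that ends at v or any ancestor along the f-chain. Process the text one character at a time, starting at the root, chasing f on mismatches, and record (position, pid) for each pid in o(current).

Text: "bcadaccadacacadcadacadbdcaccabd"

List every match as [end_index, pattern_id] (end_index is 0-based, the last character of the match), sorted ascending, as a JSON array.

Build:
Trie (insert patterns):
  n0 'ε': a→6 c→1
  n1 'c': a→2
  n2 'ca': d→3
  n3 'cad': a→4
  n4 'cada': c→5
  n5 'cadac': ·  ←P0
  n6 'a': c→7
  n7 'ac': c→8  ←P2
  n8 'acc': ·  ←P1

Failure links (BFS by depth):
  fail(1) 'c': from fail(0)=0 chase 'c': 0 ⇒ 0;  out=∅∪out(0)=∅
  fail(6) 'a': from fail(0)=0 chase 'a': 0 ⇒ 0;  out=∅∪out(0)=∅
  fail(2) 'ca': from fail(1)=0 chase 'a': 0 ⇒ 6;  out=∅∪out(6)=∅
  fail(7) 'ac': from fail(6)=0 chase 'c': 0 ⇒ 1;  out={2}∪out(1)={2}
  fail(3) 'cad': from fail(2)=6 chase 'd': 6→0 ⇒ 0;  out=∅∪out(0)=∅
  fail(8) 'acc': from fail(7)=1 chase 'c': 1→0 ⇒ 1;  out={1}∪out(1)={1}
  fail(4) 'cada': from fail(3)=0 chase 'a': 0 ⇒ 6;  out=∅∪out(6)=∅
  fail(5) 'cadac': from fail(4)=6 chase 'c': 6 ⇒ 7;  out={0}∪out(7)={0,2}

Run:
[0] read 'b'  n0⇒n0
[1] read 'c'  n0⇒n1
[2] read 'a'  n1⇒n2
[3] read 'd'  n2⇒n3
[4] read 'a'  n3⇒n4
[5] read 'c'  n4⇒n5  ** P0@[1:5],P2@[4:5]
[6] read 'c'  n5⇒n8 (via fail)  ** P1@[4:6]
[7] read 'a'  n8⇒n2 (via fail)
[8] read 'd'  n2⇒n3
[9] read 'a'  n3⇒n4
[10] read 'c'  n4⇒n5  ** P0@[6:10],P2@[9:10]
[11] read 'a'  n5⇒n2 (via fail)
[12] read 'c'  n2⇒n7 (via fail)  ** P2@[11:12]
[13] read 'a'  n7⇒n2 (via fail)
[14] read 'd'  n2⇒n3
[15] read 'c'  n3⇒n1 (via fail)
[16] read 'a'  n1⇒n2
[17] read 'd'  n2⇒n3
[18] read 'a'  n3⇒n4
[19] read 'c'  n4⇒n5  ** P0@[15:19],P2@[18:19]
[20] read 'a'  n5⇒n2 (via fail)
[21] read 'd'  n2⇒n3
[22] read 'b'  n3⇒n0 (via fail)
[23] read 'd'  n0⇒n0
[24] read 'c'  n0⇒n1
[25] read 'a'  n1⇒n2
[26] read 'c'  n2⇒n7 (via fail)  ** P2@[25:26]
[27] read 'c'  n7⇒n8  ** P1@[25:27]
[28] read 'a'  n8⇒n2 (via fail)
[29] read 'b'  n2⇒n0 (via fail)
[30] read 'd'  n0⇒n0

Matches: [[5,0],[5,2],[6,1],[10,0],[10,2],[12,2],[19,0],[19,2],[26,2],[27,1]]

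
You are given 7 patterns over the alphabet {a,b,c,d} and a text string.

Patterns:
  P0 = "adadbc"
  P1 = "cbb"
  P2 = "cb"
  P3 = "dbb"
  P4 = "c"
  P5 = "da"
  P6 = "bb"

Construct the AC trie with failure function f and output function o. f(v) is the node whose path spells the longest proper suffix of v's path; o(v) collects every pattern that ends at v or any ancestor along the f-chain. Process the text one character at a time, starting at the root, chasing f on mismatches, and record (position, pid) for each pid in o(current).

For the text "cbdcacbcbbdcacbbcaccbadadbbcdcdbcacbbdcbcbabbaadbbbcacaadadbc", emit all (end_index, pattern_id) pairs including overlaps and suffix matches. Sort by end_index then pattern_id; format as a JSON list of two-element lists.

Build:
Trie nodes:
  n0 'ε': a→1 b→14 c→7 d→10
  n1 'a': d→2
  n2 'ad': a→3
  n3 'ada': d→4
  n4 'adad': b→5
  n5 'adadb': c→6
  n6 'adadbc': ·  [P0 ends]
  n7 'c': b→8  [P4 ends]
  n8 'cb': b→9  [P2 ends]
  n9 'cbb': ·  [P1 ends]
  n10 'd': a→13 b→11
  n11 'db': b→12
  n12 'dbb': ·  [P3 ends]
  n13 'da': ·  [P5 ends]
  n14 'b': b→15
  n15 'bb': ·  [P6 ends]

BFS fail/out derivation:
  n1('a'): parent n0 fail=0; on 'a' 0 → fail=0;  out ∅∪∅=∅
  n7('c'): parent n0 fail=0; on 'c' 0 → fail=0;  out {4}∪∅={4}
  n10('d'): parent n0 fail=0; on 'd' 0 → fail=0;  out ∅∪∅=∅
  n14('b'): parent n0 fail=0; on 'b' 0 → fail=0;  out ∅∪∅=∅
  n2('ad'): parent n1 fail=0; on 'd' 0 → fail=10;  out ∅∪∅=∅
  n8('cb'): parent n7 fail=0; on 'b' 0 → fail=14;  out {2}∪∅={2}
  n11('db'): parent n10 fail=0; on 'b' 0 → fail=14;  out ∅∪∅=∅
  n13('da'): parent n10 fail=0; on 'a' 0 → fail=1;  out {5}∪∅={5}
  n15('bb'): parent n14 fail=0; on 'b' 0 → fail=14;  out {6}∪∅={6}
  n3('ada'): parent n2 fail=10; on 'a' 10 → fail=13;  out ∅∪{5}={5}
  n9('cbb'): parent n8 fail=14; on 'b' 14 → fail=15;  out {1}∪{6}={1,6}
  n12('dbb'): parent n11 fail=14; on 'b' 14 → fail=15;  out {3}∪{6}={3,6}
  n4('adad'): parent n3 fail=13; on 'd' 13→1 → fail=2;  out ∅∪∅=∅
  n5('adadb'): parent n4 fail=2; on 'b' 2→10 → fail=11;  out ∅∪∅=∅
  n6('adadbc'): parent n5 fail=11; on 'c' 11→14→0 → fail=7;  out {0}∪{4}={0,4}

Scan:
i=0 'c': node 0→7  ** P4@[0:0]
i=1 'b': node 7→8  ** P2@[0:1]
i=2 'd': node 8→10 ·f
i=3 'c': node 10→7 ·f  ** P4@[3:3]
i=4 'a': node 7→1 ·f
i=5 'c': node 1→7 ·f  ** P4@[5:5]
i=6 'b': node 7→8  ** P2@[5:6]
i=7 'c': node 8→7 ·f  ** P4@[7:7]
i=8 'b': node 7→8  ** P2@[7:8]
i=9 'b': node 8→9  ** P1@[7:9],P6@[8:9]
i=10 'd': node 9→10 ·f
i=11 'c': node 10→7 ·f  ** P4@[11:11]
i=12 'a': node 7→1 ·f
i=13 'c': node 1→7 ·f  ** P4@[13:13]
i=14 'b': node 7→8  ** P2@[13:14]
i=15 'b': node 8→9  ** P1@[13:15],P6@[14:15]
i=16 'c': node 9→7 ·f  ** P4@[16:16]
i=17 'a': node 7→1 ·f
i=18 'c': node 1→7 ·f  ** P4@[18:18]
i=19 'c': node 7→7 ·f  ** P4@[19:19]
i=20 'b': node 7→8  ** P2@[19:20]
i=21 'a': node 8→1 ·f
i=22 'd': node 1→2
i=23 'a': node 2→3  ** P5@[22:23]
i=24 'd': node 3→4
i=25 'b': node 4→5
i=26 'b': node 5→12 ·f  ** P3@[24:26],P6@[25:26]
i=27 'c': node 12→7 ·f  ** P4@[27:27]
i=28 'd': node 7→10 ·f
i=29 'c': node 10→7 ·f  ** P4@[29:29]
i=30 'd': node 7→10 ·f
i=31 'b': node 10→11
i=32 'c': node 11→7 ·f  ** P4@[32:32]
i=33 'a': node 7→1 ·f
i=34 'c': node 1→7 ·f  ** P4@[34:34]
i=35 'b': node 7→8  ** P2@[34:35]
i=36 'b': node 8→9  ** P1@[34:36],P6@[35:36]
i=37 'd': node 9→10 ·f
i=38 'c': node 10→7 ·f  ** P4@[38:38]
i=39 'b': node 7→8  ** P2@[38:39]
i=40 'c': node 8→7 ·f  ** P4@[40:40]
i=41 'b': node 7→8  ** P2@[40:41]
i=42 'a': node 8→1 ·f
i=43 'b': node 1→14 ·f
i=44 'b': node 14→15  ** P6@[43:44]
i=45 'a': node 15→1 ·f
i=46 'a': node 1→1 ·f
i=47 'd': node 1→2
i=48 'b': node 2→11 ·f
i=49 'b': node 11→12  ** P3@[47:49],P6@[48:49]
i=50 'b': node 12→15 ·f  ** P6@[49:50]
i=51 'c': node 15→7 ·f  ** P4@[51:51]
i=52 'a': node 7→1 ·f
i=53 'c': node 1→7 ·f  ** P4@[53:53]
i=54 'a': node 7→1 ·f
i=55 'a': node 1→1 ·f
i=56 'd': node 1→2
i=57 'a': node 2→3  ** P5@[56:57]
i=58 'd': node 3→4
i=59 'b': node 4→5
i=60 'c': node 5→6  ** P0@[55:60],P4@[60:60]

Result: [[0,4],[1,2],[3,4],[5,4],[6,2],[7,4],[8,2],[9,1],[9,6],[11,4],[13,4],[14,2],[15,1],[15,6],[16,4],[18,4],[19,4],[20,2],[23,5],[26,3],[26,6],[27,4],[29,4],[32,4],[34,4],[35,2],[36,1],[36,6],[38,4],[39,2],[40,4],[41,2],[44,6],[49,3],[49,6],[50,6],[51,4],[53,4],[57,5],[60,0],[60,4]]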